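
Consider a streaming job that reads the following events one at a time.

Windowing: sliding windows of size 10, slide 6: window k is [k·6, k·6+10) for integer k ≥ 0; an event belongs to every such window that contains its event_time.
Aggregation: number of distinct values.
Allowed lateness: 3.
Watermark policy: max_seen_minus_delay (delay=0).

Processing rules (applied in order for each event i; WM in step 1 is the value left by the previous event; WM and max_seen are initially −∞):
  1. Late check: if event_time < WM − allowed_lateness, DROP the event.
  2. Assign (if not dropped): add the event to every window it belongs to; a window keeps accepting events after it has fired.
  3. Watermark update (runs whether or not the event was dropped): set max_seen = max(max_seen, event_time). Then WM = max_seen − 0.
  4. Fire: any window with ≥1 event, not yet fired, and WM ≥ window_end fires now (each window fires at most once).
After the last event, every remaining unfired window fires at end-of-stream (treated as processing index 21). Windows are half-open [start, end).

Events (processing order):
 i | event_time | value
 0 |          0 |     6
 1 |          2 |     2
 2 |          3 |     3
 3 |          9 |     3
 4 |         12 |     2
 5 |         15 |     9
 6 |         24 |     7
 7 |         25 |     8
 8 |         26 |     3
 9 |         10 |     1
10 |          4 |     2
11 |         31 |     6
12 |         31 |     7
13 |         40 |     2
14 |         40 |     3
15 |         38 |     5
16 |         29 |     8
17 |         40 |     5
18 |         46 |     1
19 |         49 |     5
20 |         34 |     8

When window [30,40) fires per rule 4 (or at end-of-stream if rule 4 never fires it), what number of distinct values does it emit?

2

i=0 t=0 v=6: → [0,10); WM=0
i=1 t=2 v=2: → [0,10); WM=2
i=2 t=3 v=3: → [0,10); WM=3
i=3 t=9 v=3: → [6,16),[0,10); WM=9
i=4 t=12 v=2: → [12,22),[6,16); WM=12; [0,10) fires=3
i=5 t=15 v=9: → [12,22),[6,16); WM=15
i=6 t=24 v=7: → [24,34),[18,28); WM=24; [6,16) fires=3 [12,22) fires=2
i=7 t=25 v=8: → [24,34),[18,28); WM=25
i=8 t=26 v=3: → [24,34),[18,28); WM=26
i=9 t=10 v=1: DROP (t<26-3); WM=26
i=10 t=4 v=2: DROP (t<26-3); WM=26
i=11 t=31 v=6: → [30,40),[24,34); WM=31; [18,28) fires=3
i=12 t=31 v=7: → [30,40),[24,34); WM=31
i=13 t=40 v=2: → [36,46); WM=40; [24,34) fires=4 [30,40) fires=2
i=14 t=40 v=3: → [36,46); WM=40
i=15 t=38 v=5: → [36,46),[30,40); WM=40
i=16 t=29 v=8: DROP (t<40-3); WM=40
i=17 t=40 v=5: → [36,46); WM=40
i=18 t=46 v=1: → [42,52); WM=46; [36,46) fires=3
i=19 t=49 v=5: → [48,58),[42,52); WM=49
i=20 t=34 v=8: DROP (t<49-3); WM=49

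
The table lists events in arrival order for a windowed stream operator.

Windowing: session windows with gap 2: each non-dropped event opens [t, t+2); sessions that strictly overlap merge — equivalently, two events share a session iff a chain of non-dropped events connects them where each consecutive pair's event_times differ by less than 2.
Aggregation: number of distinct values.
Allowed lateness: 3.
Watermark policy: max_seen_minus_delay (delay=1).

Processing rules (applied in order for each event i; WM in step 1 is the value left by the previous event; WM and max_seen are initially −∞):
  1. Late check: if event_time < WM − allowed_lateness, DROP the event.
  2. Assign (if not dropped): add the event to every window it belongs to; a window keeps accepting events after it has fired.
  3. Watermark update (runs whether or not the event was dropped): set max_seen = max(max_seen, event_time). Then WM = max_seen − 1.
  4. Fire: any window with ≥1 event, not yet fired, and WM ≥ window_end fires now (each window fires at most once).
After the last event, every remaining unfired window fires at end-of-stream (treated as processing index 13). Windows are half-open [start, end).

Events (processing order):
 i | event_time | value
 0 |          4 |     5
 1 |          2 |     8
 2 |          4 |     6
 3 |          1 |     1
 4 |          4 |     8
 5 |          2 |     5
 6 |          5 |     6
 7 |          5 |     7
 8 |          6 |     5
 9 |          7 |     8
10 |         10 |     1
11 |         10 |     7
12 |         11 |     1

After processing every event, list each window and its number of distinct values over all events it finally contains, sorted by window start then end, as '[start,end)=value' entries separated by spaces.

[1,4)=3 [4,9)=4 [10,13)=2

i=0 t=4 v=5: → [4,6); WM=3
i=1 t=2 v=8: → [2,4); WM=3
i=2 t=4 v=6: → [4,6); WM=3
i=3 t=1 v=1: → [1,4); WM=3
i=4 t=4 v=8: → [4,6); WM=3
i=5 t=2 v=5: → [1,4); WM=3
i=6 t=5 v=6: → [4,7); WM=4
i=7 t=5 v=7: → [4,7); WM=4
i=8 t=6 v=5: → [4,8); WM=5
i=9 t=7 v=8: → [4,9); WM=6
i=10 t=10 v=1: → [10,12); WM=9
i=11 t=10 v=7: → [10,12); WM=9
i=12 t=11 v=1: → [10,13); WM=10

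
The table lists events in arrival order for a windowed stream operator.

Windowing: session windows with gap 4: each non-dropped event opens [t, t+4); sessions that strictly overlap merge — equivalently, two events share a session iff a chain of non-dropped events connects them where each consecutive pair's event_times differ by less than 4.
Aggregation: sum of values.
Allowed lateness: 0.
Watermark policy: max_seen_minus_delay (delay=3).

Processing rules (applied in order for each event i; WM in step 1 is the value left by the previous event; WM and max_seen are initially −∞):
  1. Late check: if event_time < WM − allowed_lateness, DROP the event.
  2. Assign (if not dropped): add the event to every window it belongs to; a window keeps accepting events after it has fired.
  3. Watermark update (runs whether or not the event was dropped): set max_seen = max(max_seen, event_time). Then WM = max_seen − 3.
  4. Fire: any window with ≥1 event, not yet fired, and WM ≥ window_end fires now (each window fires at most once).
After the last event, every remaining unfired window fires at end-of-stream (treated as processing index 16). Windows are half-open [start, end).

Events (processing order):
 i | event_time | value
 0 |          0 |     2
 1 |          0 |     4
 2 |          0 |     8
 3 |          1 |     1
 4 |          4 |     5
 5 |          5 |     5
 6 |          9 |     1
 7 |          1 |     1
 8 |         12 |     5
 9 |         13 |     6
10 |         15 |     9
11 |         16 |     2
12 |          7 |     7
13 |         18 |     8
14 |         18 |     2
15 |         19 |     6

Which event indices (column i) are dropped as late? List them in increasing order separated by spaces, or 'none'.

i=0 t=0 v=2: → [0,4); WM=-3
i=1 t=0 v=4: → [0,4); WM=-3
i=2 t=0 v=8: → [0,4); WM=-3
i=3 t=1 v=1: → [0,5); WM=-2
i=4 t=4 v=5: → [0,8); WM=1
i=5 t=5 v=5: → [0,9); WM=2
i=6 t=9 v=1: → [9,13); WM=6
i=7 t=1 v=1: DROP (t<6-0); WM=6
i=8 t=12 v=5: → [9,16); WM=9
i=9 t=13 v=6: → [9,17); WM=10
i=10 t=15 v=9: → [9,19); WM=12
i=11 t=16 v=2: → [9,20); WM=13
i=12 t=7 v=7: DROP (t<13-0); WM=13
i=13 t=18 v=8: → [9,22); WM=15
i=14 t=18 v=2: → [9,22); WM=15
i=15 t=19 v=6: → [9,23); WM=16

7 12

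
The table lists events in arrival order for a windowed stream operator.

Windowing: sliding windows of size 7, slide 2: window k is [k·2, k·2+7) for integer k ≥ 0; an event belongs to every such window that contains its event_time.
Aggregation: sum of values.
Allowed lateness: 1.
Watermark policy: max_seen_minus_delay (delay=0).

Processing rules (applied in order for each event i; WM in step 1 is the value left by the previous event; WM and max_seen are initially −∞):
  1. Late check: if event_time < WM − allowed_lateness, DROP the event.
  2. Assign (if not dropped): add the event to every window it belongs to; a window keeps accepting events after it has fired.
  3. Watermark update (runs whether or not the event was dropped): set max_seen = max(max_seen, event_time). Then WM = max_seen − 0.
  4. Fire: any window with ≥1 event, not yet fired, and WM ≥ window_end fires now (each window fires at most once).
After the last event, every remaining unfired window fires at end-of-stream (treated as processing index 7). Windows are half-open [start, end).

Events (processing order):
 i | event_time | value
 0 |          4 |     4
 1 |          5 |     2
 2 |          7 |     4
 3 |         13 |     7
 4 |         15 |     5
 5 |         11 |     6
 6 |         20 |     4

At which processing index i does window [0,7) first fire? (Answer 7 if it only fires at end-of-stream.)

2

i=0 t=4 v=4: → [4,11),[2,9),[0,7); WM=4
i=1 t=5 v=2: → [4,11),[2,9),[0,7); WM=5
i=2 t=7 v=4: → [6,13),[4,11),[2,9); WM=7; [0,7) fires=6
i=3 t=13 v=7: → [12,19),[10,17),[8,15); WM=13; [2,9) fires=10 [4,11) fires=10 [6,13) fires=4
i=4 t=15 v=5: → [14,21),[12,19),[10,17); WM=15; [8,15) fires=7
i=5 t=11 v=6: DROP (t<15-1); WM=15
i=6 t=20 v=4: → [20,27),[18,25),[16,23),[14,21); WM=20; [10,17) fires=12 [12,19) fires=12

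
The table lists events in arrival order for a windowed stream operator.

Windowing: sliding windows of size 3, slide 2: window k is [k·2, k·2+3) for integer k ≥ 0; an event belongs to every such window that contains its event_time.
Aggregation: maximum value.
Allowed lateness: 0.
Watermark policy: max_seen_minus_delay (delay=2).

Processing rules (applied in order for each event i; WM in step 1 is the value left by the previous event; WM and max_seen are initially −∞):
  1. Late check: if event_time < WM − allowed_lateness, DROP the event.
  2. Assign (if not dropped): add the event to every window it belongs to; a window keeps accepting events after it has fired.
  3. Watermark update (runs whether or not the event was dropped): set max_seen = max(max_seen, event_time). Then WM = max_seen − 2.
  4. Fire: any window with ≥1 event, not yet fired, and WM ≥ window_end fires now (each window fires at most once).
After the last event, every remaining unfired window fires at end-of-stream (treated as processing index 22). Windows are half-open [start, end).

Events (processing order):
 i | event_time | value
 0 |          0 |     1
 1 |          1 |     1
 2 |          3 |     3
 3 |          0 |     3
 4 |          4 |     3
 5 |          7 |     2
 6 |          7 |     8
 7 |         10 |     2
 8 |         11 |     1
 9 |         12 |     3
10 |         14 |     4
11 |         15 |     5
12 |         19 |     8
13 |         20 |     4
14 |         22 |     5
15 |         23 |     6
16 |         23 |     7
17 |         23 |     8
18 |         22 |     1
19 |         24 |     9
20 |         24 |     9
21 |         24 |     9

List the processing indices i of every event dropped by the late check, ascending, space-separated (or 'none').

3

i=0 t=0 v=1: → [0,3); WM=-2
i=1 t=1 v=1: → [0,3); WM=-1
i=2 t=3 v=3: → [2,5); WM=1
i=3 t=0 v=3: DROP (t<1-0); WM=1
i=4 t=4 v=3: → [4,7),[2,5); WM=2
i=5 t=7 v=2: → [6,9); WM=5; [0,3) fires=1 [2,5) fires=3
i=6 t=7 v=8: → [6,9); WM=5
i=7 t=10 v=2: → [10,13),[8,11); WM=8; [4,7) fires=3
i=8 t=11 v=1: → [10,13); WM=9; [6,9) fires=8
i=9 t=12 v=3: → [12,15),[10,13); WM=10
i=10 t=14 v=4: → [14,17),[12,15); WM=12; [8,11) fires=2
i=11 t=15 v=5: → [14,17); WM=13; [10,13) fires=3
i=12 t=19 v=8: → [18,21); WM=17; [12,15) fires=4 [14,17) fires=5
i=13 t=20 v=4: → [20,23),[18,21); WM=18
i=14 t=22 v=5: → [22,25),[20,23); WM=20
i=15 t=23 v=6: → [22,25); WM=21; [18,21) fires=8
i=16 t=23 v=7: → [22,25); WM=21
i=17 t=23 v=8: → [22,25); WM=21
i=18 t=22 v=1: → [22,25),[20,23); WM=21
i=19 t=24 v=9: → [24,27),[22,25); WM=22
i=20 t=24 v=9: → [24,27),[22,25); WM=22
i=21 t=24 v=9: → [24,27),[22,25); WM=22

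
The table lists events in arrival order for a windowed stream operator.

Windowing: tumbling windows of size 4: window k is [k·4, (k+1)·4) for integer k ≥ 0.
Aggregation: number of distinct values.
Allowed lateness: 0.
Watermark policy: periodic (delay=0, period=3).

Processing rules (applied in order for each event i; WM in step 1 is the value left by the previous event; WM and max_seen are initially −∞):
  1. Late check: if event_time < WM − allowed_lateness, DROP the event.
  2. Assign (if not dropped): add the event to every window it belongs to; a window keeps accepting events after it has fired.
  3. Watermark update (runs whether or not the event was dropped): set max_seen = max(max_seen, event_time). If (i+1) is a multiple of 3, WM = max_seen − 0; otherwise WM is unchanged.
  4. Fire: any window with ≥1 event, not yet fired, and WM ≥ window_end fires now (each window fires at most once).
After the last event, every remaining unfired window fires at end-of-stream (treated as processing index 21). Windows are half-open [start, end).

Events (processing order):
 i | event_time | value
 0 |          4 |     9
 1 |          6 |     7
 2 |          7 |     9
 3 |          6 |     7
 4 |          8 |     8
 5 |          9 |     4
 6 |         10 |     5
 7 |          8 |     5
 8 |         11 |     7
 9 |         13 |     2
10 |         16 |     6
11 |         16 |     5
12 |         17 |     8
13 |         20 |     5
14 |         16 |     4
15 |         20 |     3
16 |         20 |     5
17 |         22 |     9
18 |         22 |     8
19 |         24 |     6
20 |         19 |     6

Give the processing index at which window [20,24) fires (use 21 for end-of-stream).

i=0 t=4 v=9: → [4,8); WM=−∞
i=1 t=6 v=7: → [4,8); WM=−∞
i=2 t=7 v=9: → [4,8); WM=7
i=3 t=6 v=7: DROP (t<7-0); WM=7
i=4 t=8 v=8: → [8,12); WM=7
i=5 t=9 v=4: → [8,12); WM=9; [4,8) fires=2
i=6 t=10 v=5: → [8,12); WM=9
i=7 t=8 v=5: DROP (t<9-0); WM=9
i=8 t=11 v=7: → [8,12); WM=11
i=9 t=13 v=2: → [12,16); WM=11
i=10 t=16 v=6: → [16,20); WM=11
i=11 t=16 v=5: → [16,20); WM=16; [8,12) fires=4 [12,16) fires=1
i=12 t=17 v=8: → [16,20); WM=16
i=13 t=20 v=5: → [20,24); WM=16
i=14 t=16 v=4: → [16,20); WM=20; [16,20) fires=4
i=15 t=20 v=3: → [20,24); WM=20
i=16 t=20 v=5: → [20,24); WM=20
i=17 t=22 v=9: → [20,24); WM=22
i=18 t=22 v=8: → [20,24); WM=22
i=19 t=24 v=6: → [24,28); WM=22
i=20 t=19 v=6: DROP (t<22-0); WM=24; [20,24) fires=4

20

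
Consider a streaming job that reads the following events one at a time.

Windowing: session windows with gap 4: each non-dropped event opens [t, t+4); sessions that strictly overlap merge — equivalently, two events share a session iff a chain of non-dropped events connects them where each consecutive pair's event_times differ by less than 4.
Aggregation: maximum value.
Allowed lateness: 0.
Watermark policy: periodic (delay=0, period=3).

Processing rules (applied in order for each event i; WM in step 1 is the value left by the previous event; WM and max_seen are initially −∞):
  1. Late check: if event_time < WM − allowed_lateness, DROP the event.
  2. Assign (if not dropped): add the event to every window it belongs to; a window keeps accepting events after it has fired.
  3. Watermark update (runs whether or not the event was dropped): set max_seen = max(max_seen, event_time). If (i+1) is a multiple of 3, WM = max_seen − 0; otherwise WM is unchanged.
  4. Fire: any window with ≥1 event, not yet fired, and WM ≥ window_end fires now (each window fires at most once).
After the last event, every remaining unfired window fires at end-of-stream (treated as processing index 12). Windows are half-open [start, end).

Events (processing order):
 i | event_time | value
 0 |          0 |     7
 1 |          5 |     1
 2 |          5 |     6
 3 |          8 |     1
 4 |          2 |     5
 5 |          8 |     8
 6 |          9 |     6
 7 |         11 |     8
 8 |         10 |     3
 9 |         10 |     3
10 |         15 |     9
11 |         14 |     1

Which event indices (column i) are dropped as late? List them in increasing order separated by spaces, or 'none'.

i=0 t=0 v=7: → [0,4); WM=−∞
i=1 t=5 v=1: → [5,9); WM=−∞
i=2 t=5 v=6: → [5,9); WM=5
i=3 t=8 v=1: → [5,12); WM=5
i=4 t=2 v=5: DROP (t<5-0); WM=5
i=5 t=8 v=8: → [5,12); WM=8
i=6 t=9 v=6: → [5,13); WM=8
i=7 t=11 v=8: → [5,15); WM=8
i=8 t=10 v=3: → [5,15); WM=11
i=9 t=10 v=3: DROP (t<11-0); WM=11
i=10 t=15 v=9: → [15,19); WM=11
i=11 t=14 v=1: → [5,19); WM=15

4 9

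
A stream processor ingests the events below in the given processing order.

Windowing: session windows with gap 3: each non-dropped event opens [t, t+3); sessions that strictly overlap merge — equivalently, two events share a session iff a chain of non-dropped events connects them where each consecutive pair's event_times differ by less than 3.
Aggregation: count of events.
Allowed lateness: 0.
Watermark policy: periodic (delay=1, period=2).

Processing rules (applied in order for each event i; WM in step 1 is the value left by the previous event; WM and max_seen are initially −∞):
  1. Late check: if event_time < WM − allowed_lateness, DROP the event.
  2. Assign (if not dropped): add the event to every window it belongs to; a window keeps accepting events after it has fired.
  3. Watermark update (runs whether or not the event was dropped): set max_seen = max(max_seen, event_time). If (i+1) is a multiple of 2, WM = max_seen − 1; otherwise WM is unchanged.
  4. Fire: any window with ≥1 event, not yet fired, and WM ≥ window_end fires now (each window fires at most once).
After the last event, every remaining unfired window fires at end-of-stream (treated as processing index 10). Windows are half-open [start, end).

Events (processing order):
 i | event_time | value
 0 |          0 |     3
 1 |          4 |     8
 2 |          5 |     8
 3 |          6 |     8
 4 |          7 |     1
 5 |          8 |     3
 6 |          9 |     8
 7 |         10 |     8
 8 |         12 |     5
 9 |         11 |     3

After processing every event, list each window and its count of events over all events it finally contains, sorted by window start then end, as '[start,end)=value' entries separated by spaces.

i=0 t=0 v=3: → [0,3); WM=−∞
i=1 t=4 v=8: → [4,7); WM=3
i=2 t=5 v=8: → [4,8); WM=3
i=3 t=6 v=8: → [4,9); WM=5
i=4 t=7 v=1: → [4,10); WM=5
i=5 t=8 v=3: → [4,11); WM=7
i=6 t=9 v=8: → [4,12); WM=7
i=7 t=10 v=8: → [4,13); WM=9
i=8 t=12 v=5: → [4,15); WM=9
i=9 t=11 v=3: → [4,15); WM=11

[0,3)=1 [4,15)=9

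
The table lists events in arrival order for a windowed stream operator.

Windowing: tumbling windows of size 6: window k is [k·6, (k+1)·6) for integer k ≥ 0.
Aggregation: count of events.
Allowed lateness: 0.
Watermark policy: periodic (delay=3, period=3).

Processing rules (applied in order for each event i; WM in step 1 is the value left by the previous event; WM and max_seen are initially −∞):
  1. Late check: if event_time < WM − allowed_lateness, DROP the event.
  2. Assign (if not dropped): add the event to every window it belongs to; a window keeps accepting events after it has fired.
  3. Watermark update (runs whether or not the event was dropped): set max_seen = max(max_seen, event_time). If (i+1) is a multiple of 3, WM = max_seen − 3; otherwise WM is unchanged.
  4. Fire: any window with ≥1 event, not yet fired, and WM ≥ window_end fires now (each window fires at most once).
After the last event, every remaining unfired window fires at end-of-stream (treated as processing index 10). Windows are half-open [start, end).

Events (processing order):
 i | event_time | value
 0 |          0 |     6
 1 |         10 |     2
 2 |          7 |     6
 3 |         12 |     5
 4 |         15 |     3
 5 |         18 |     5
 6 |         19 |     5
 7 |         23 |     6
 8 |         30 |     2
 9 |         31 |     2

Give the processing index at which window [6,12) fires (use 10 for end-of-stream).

5

i=0 t=0 v=6: → [0,6); WM=−∞
i=1 t=10 v=2: → [6,12); WM=−∞
i=2 t=7 v=6: → [6,12); WM=7; [0,6) fires=1
i=3 t=12 v=5: → [12,18); WM=7
i=4 t=15 v=3: → [12,18); WM=7
i=5 t=18 v=5: → [18,24); WM=15; [6,12) fires=2
i=6 t=19 v=5: → [18,24); WM=15
i=7 t=23 v=6: → [18,24); WM=15
i=8 t=30 v=2: → [30,36); WM=27; [12,18) fires=2 [18,24) fires=3
i=9 t=31 v=2: → [30,36); WM=27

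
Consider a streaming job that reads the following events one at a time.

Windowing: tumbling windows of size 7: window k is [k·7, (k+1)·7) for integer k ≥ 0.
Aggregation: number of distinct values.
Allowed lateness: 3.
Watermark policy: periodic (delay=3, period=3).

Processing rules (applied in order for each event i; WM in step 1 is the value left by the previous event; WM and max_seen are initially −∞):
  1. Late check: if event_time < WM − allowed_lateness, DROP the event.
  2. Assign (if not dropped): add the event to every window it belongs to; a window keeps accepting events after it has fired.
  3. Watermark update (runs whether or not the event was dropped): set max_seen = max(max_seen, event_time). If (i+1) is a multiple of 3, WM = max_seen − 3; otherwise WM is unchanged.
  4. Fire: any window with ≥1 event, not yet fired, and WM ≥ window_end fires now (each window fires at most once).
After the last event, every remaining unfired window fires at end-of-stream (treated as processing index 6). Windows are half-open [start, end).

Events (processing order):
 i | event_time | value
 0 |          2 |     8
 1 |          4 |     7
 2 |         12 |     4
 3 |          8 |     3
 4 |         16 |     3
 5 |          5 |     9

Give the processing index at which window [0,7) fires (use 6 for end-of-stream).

2

i=0 t=2 v=8: → [0,7); WM=−∞
i=1 t=4 v=7: → [0,7); WM=−∞
i=2 t=12 v=4: → [7,14); WM=9; [0,7) fires=2
i=3 t=8 v=3: → [7,14); WM=9
i=4 t=16 v=3: → [14,21); WM=9
i=5 t=5 v=9: DROP (t<9-3); WM=13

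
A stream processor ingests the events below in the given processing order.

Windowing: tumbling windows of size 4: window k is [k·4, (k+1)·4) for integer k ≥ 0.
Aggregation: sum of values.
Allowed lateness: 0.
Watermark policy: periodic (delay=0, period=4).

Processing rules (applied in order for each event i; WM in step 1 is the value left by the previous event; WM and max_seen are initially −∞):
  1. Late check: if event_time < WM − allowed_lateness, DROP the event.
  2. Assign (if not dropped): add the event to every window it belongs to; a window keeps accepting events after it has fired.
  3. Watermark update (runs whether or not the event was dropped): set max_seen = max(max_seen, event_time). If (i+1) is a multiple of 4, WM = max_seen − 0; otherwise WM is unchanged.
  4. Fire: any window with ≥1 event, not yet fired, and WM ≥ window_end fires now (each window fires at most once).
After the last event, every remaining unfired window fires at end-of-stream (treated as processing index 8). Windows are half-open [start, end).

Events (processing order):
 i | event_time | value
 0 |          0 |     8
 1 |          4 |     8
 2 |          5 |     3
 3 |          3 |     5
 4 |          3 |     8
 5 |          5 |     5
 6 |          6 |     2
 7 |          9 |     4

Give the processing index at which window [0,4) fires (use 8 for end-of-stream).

i=0 t=0 v=8: → [0,4); WM=−∞
i=1 t=4 v=8: → [4,8); WM=−∞
i=2 t=5 v=3: → [4,8); WM=−∞
i=3 t=3 v=5: → [0,4); WM=5; [0,4) fires=13
i=4 t=3 v=8: DROP (t<5-0); WM=5
i=5 t=5 v=5: → [4,8); WM=5
i=6 t=6 v=2: → [4,8); WM=5
i=7 t=9 v=4: → [8,12); WM=9; [4,8) fires=18

3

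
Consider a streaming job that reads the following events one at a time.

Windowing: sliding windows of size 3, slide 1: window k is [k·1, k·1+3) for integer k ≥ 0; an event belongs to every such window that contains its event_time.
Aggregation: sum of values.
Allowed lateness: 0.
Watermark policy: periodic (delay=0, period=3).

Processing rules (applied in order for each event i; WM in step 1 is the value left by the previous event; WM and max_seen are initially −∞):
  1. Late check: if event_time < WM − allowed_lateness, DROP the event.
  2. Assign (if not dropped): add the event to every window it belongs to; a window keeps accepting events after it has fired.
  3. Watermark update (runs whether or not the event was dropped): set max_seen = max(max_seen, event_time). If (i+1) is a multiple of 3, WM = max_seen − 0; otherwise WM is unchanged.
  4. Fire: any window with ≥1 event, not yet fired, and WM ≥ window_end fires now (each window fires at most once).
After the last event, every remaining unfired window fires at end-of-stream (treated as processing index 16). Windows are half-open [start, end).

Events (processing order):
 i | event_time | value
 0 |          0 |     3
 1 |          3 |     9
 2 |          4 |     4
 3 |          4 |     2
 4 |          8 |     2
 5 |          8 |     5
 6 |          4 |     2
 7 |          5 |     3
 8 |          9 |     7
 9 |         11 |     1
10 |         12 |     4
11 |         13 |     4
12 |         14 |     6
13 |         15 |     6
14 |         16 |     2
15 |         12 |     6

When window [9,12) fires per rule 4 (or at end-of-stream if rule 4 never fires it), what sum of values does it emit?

i=0 t=0 v=3: → [0,3); WM=−∞
i=1 t=3 v=9: → [3,6),[2,5),[1,4); WM=−∞
i=2 t=4 v=4: → [4,7),[3,6),[2,5); WM=4; [0,3) fires=3 [1,4) fires=9
i=3 t=4 v=2: → [4,7),[3,6),[2,5); WM=4
i=4 t=8 v=2: → [8,11),[7,10),[6,9); WM=4
i=5 t=8 v=5: → [8,11),[7,10),[6,9); WM=8; [2,5) fires=15 [3,6) fires=15 [4,7) fires=6
i=6 t=4 v=2: DROP (t<8-0); WM=8
i=7 t=5 v=3: DROP (t<8-0); WM=8
i=8 t=9 v=7: → [9,12),[8,11),[7,10); WM=9; [6,9) fires=7
i=9 t=11 v=1: → [11,14),[10,13),[9,12); WM=9
i=10 t=12 v=4: → [12,15),[11,14),[10,13); WM=9
i=11 t=13 v=4: → [13,16),[12,15),[11,14); WM=13; [7,10) fires=14 [8,11) fires=14 [9,12) fires=8 [10,13) fires=5
i=12 t=14 v=6: → [14,17),[13,16),[12,15); WM=13
i=13 t=15 v=6: → [15,18),[14,17),[13,16); WM=13
i=14 t=16 v=2: → [16,19),[15,18),[14,17); WM=16; [11,14) fires=9 [12,15) fires=14 [13,16) fires=16
i=15 t=12 v=6: DROP (t<16-0); WM=16

8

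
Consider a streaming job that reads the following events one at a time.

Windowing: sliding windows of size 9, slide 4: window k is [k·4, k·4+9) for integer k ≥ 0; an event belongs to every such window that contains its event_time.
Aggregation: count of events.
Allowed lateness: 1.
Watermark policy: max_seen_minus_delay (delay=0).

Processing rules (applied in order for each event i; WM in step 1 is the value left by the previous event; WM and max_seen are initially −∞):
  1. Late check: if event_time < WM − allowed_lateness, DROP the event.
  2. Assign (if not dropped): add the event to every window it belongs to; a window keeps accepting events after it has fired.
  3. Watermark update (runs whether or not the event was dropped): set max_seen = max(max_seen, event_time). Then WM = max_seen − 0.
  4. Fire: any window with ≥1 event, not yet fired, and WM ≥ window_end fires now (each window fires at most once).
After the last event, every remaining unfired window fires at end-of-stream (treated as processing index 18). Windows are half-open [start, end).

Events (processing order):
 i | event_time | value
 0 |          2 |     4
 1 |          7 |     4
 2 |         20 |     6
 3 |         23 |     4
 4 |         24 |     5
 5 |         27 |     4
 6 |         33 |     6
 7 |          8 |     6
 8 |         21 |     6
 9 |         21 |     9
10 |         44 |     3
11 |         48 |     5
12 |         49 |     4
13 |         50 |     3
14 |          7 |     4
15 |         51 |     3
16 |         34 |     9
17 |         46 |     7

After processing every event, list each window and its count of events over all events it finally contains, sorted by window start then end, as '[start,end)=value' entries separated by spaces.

i=0 t=2 v=4: → [0,9); WM=2
i=1 t=7 v=4: → [4,13),[0,9); WM=7
i=2 t=20 v=6: → [20,29),[16,25),[12,21); WM=20; [0,9) fires=2 [4,13) fires=1
i=3 t=23 v=4: → [20,29),[16,25); WM=23; [12,21) fires=1
i=4 t=24 v=5: → [24,33),[20,29),[16,25); WM=24
i=5 t=27 v=4: → [24,33),[20,29); WM=27; [16,25) fires=3
i=6 t=33 v=6: → [32,41),[28,37); WM=33; [20,29) fires=4 [24,33) fires=2
i=7 t=8 v=6: DROP (t<33-1); WM=33
i=8 t=21 v=6: DROP (t<33-1); WM=33
i=9 t=21 v=9: DROP (t<33-1); WM=33
i=10 t=44 v=3: → [44,53),[40,49),[36,45); WM=44; [28,37) fires=1 [32,41) fires=1
i=11 t=48 v=5: → [48,57),[44,53),[40,49); WM=48; [36,45) fires=1
i=12 t=49 v=4: → [48,57),[44,53); WM=49; [40,49) fires=2
i=13 t=50 v=3: → [48,57),[44,53); WM=50
i=14 t=7 v=4: DROP (t<50-1); WM=50
i=15 t=51 v=3: → [48,57),[44,53); WM=51
i=16 t=34 v=9: DROP (t<51-1); WM=51
i=17 t=46 v=7: DROP (t<51-1); WM=51

[0,9)=2 [4,13)=1 [12,21)=1 [16,25)=3 [20,29)=4 [24,33)=2 [28,37)=1 [32,41)=1 [36,45)=1 [40,49)=2 [44,53)=5 [48,57)=4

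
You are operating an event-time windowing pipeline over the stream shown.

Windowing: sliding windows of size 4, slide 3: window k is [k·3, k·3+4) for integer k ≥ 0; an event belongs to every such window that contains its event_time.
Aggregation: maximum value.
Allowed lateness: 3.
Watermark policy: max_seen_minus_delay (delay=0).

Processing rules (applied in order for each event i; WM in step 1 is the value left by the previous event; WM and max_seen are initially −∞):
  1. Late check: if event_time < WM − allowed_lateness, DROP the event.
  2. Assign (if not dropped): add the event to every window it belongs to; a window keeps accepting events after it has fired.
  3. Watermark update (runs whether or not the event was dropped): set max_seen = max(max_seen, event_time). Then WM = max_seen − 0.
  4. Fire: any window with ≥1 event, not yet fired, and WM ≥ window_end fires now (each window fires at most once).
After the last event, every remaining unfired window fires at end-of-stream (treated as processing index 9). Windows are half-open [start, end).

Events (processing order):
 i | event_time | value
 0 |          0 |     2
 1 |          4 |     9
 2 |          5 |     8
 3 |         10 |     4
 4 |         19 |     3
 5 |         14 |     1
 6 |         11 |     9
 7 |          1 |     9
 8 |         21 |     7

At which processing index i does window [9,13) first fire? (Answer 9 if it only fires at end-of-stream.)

i=0 t=0 v=2: → [0,4); WM=0
i=1 t=4 v=9: → [3,7); WM=4; [0,4) fires=2
i=2 t=5 v=8: → [3,7); WM=5
i=3 t=10 v=4: → [9,13); WM=10; [3,7) fires=9
i=4 t=19 v=3: → [18,22); WM=19; [9,13) fires=4
i=5 t=14 v=1: DROP (t<19-3); WM=19
i=6 t=11 v=9: DROP (t<19-3); WM=19
i=7 t=1 v=9: DROP (t<19-3); WM=19
i=8 t=21 v=7: → [21,25),[18,22); WM=21

4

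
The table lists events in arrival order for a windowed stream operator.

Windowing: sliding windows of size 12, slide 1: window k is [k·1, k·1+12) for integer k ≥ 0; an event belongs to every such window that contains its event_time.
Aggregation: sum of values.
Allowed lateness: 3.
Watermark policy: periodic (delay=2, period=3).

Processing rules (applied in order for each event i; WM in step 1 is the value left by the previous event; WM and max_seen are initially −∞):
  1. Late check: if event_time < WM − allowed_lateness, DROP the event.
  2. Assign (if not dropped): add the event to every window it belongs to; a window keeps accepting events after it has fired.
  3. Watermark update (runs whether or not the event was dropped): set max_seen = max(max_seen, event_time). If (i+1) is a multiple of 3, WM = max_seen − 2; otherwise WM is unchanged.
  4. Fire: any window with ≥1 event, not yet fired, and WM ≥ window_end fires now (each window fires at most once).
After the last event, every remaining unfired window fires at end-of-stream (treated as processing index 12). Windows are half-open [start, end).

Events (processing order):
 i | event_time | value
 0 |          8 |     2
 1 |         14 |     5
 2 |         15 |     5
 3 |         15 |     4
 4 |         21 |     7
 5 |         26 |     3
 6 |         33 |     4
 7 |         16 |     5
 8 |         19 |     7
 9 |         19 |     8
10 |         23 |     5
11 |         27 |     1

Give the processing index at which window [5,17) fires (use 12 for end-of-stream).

5

i=0 t=8 v=2: → [8,20),[7,19),[6,18),[5,17),[4,16),[3,15),[2,14),[1,13),[0,12); WM=−∞
i=1 t=14 v=5: → [14,26),[13,25),[12,24),[11,23),[10,22),[9,21),[8,20),[7,19),[6,18),[5,17),[4,16),[3,15); WM=−∞
i=2 t=15 v=5: → [15,27),[14,26),[13,25),[12,24),[11,23),[10,22),[9,21),[8,20),[7,19),[6,18),[5,17),[4,16); WM=13; [0,12) fires=2 [1,13) fires=2
i=3 t=15 v=4: → [15,27),[14,26),[13,25),[12,24),[11,23),[10,22),[9,21),[8,20),[7,19),[6,18),[5,17),[4,16); WM=13
i=4 t=21 v=7: → [21,33),[20,32),[19,31),[18,30),[17,29),[16,28),[15,27),[14,26),[13,25),[12,24),[11,23),[10,22); WM=13
i=5 t=26 v=3: → [26,38),[25,37),[24,36),[23,35),[22,34),[21,33),[20,32),[19,31),[18,30),[17,29),[16,28),[15,27); WM=24; [2,14) fires=2 [3,15) fires=7 [4,16) fires=16 [5,17) fires=16 [6,18) fires=16 [7,19) fires=16 [8,20) fires=16 [9,21) fires=14 [10,22) fires=21 [11,23) fires=21 [12,24) fires=21
i=6 t=33 v=4: → [33,45),[32,44),[31,43),[30,42),[29,41),[28,40),[27,39),[26,38),[25,37),[24,36),[23,35),[22,34); WM=24
i=7 t=16 v=5: DROP (t<24-3); WM=24
i=8 t=19 v=7: DROP (t<24-3); WM=31; [13,25) fires=21 [14,26) fires=21 [15,27) fires=19 [16,28) fires=10 [17,29) fires=10 [18,30) fires=10 [19,31) fires=10
i=9 t=19 v=8: DROP (t<31-3); WM=31
i=10 t=23 v=5: DROP (t<31-3); WM=31
i=11 t=27 v=1: DROP (t<31-3); WM=31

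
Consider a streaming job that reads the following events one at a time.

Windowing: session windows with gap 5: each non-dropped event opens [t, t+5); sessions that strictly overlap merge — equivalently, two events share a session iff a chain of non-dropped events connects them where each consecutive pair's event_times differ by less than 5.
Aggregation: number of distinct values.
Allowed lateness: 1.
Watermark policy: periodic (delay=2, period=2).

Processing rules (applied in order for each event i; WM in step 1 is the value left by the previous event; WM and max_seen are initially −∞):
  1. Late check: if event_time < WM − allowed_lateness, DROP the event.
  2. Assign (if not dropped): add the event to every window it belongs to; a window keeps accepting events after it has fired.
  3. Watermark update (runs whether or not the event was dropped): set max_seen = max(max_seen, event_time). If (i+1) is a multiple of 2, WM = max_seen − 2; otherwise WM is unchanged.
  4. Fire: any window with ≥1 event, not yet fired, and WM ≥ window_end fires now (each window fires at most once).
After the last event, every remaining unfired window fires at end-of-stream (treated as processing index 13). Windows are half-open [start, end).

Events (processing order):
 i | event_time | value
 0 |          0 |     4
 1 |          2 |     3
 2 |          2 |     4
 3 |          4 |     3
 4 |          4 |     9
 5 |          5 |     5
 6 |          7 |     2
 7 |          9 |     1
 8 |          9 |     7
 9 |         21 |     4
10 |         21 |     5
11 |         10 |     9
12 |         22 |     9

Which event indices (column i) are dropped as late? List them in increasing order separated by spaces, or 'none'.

11

i=0 t=0 v=4: → [0,5); WM=−∞
i=1 t=2 v=3: → [0,7); WM=0
i=2 t=2 v=4: → [0,7); WM=0
i=3 t=4 v=3: → [0,9); WM=2
i=4 t=4 v=9: → [0,9); WM=2
i=5 t=5 v=5: → [0,10); WM=3
i=6 t=7 v=2: → [0,12); WM=3
i=7 t=9 v=1: → [0,14); WM=7
i=8 t=9 v=7: → [0,14); WM=7
i=9 t=21 v=4: → [21,26); WM=19
i=10 t=21 v=5: → [21,26); WM=19
i=11 t=10 v=9: DROP (t<19-1); WM=19
i=12 t=22 v=9: → [21,27); WM=19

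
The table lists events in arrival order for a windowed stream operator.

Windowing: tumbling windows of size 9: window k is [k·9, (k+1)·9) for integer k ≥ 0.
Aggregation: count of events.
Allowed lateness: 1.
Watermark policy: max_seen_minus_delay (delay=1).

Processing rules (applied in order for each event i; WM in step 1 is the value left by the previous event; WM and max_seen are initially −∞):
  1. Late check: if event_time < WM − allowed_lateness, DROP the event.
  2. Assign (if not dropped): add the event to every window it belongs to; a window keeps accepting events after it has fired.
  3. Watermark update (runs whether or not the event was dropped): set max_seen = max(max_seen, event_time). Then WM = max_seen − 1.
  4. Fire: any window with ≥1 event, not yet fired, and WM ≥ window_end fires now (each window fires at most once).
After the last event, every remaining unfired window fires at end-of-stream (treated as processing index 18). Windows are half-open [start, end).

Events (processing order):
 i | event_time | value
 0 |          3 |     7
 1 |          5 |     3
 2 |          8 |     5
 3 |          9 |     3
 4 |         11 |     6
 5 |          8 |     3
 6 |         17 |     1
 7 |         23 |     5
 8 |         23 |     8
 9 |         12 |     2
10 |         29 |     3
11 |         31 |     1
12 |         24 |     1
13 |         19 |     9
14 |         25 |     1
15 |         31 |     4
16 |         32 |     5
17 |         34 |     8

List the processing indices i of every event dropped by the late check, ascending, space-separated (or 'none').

5 9 12 13 14

i=0 t=3 v=7: → [0,9); WM=2
i=1 t=5 v=3: → [0,9); WM=4
i=2 t=8 v=5: → [0,9); WM=7
i=3 t=9 v=3: → [9,18); WM=8
i=4 t=11 v=6: → [9,18); WM=10; [0,9) fires=3
i=5 t=8 v=3: DROP (t<10-1); WM=10
i=6 t=17 v=1: → [9,18); WM=16
i=7 t=23 v=5: → [18,27); WM=22; [9,18) fires=3
i=8 t=23 v=8: → [18,27); WM=22
i=9 t=12 v=2: DROP (t<22-1); WM=22
i=10 t=29 v=3: → [27,36); WM=28; [18,27) fires=2
i=11 t=31 v=1: → [27,36); WM=30
i=12 t=24 v=1: DROP (t<30-1); WM=30
i=13 t=19 v=9: DROP (t<30-1); WM=30
i=14 t=25 v=1: DROP (t<30-1); WM=30
i=15 t=31 v=4: → [27,36); WM=30
i=16 t=32 v=5: → [27,36); WM=31
i=17 t=34 v=8: → [27,36); WM=33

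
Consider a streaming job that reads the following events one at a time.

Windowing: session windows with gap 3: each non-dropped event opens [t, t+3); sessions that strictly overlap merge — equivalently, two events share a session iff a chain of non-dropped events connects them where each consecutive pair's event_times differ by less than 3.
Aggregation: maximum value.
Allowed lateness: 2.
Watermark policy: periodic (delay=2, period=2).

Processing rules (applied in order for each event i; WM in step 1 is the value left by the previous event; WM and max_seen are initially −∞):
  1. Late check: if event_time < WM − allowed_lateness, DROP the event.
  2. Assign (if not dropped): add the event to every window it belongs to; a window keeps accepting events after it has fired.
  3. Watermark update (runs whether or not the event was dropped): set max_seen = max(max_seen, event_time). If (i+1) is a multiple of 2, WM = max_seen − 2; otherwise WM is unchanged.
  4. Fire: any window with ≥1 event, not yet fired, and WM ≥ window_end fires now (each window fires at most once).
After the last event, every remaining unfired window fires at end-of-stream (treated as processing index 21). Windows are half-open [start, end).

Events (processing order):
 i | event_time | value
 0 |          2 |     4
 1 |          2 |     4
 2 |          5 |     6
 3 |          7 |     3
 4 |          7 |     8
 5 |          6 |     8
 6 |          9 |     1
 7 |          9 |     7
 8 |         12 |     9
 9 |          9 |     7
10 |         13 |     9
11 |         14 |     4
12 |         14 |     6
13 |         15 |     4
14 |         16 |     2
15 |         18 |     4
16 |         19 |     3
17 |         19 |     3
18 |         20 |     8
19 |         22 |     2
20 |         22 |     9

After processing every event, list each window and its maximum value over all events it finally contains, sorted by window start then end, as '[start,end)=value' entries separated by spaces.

[2,5)=4 [5,12)=8 [12,25)=9

i=0 t=2 v=4: → [2,5); WM=−∞
i=1 t=2 v=4: → [2,5); WM=0
i=2 t=5 v=6: → [5,8); WM=0
i=3 t=7 v=3: → [5,10); WM=5
i=4 t=7 v=8: → [5,10); WM=5
i=5 t=6 v=8: → [5,10); WM=5
i=6 t=9 v=1: → [5,12); WM=5
i=7 t=9 v=7: → [5,12); WM=7
i=8 t=12 v=9: → [12,15); WM=7
i=9 t=9 v=7: → [5,12); WM=10
i=10 t=13 v=9: → [12,16); WM=10
i=11 t=14 v=4: → [12,17); WM=12
i=12 t=14 v=6: → [12,17); WM=12
i=13 t=15 v=4: → [12,18); WM=13
i=14 t=16 v=2: → [12,19); WM=13
i=15 t=18 v=4: → [12,21); WM=16
i=16 t=19 v=3: → [12,22); WM=16
i=17 t=19 v=3: → [12,22); WM=17
i=18 t=20 v=8: → [12,23); WM=17
i=19 t=22 v=2: → [12,25); WM=20
i=20 t=22 v=9: → [12,25); WM=20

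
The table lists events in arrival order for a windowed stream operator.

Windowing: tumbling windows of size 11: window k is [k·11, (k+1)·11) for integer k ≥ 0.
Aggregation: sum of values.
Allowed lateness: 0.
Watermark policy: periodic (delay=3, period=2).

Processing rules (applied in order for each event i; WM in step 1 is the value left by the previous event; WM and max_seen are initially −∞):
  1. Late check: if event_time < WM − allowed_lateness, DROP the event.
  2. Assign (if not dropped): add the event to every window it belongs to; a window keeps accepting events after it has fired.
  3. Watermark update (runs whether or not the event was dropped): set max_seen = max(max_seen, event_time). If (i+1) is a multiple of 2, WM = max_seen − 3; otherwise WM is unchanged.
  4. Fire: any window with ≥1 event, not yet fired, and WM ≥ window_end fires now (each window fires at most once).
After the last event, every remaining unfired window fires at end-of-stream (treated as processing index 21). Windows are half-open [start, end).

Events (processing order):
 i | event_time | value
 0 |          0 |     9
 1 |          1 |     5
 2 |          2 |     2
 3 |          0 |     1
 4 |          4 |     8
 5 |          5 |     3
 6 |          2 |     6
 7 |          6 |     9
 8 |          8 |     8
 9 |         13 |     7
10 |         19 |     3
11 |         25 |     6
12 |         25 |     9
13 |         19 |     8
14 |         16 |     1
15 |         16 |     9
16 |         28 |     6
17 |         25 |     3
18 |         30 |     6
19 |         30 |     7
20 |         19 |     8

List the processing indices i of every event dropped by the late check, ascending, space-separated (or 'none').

i=0 t=0 v=9: → [0,11); WM=−∞
i=1 t=1 v=5: → [0,11); WM=-2
i=2 t=2 v=2: → [0,11); WM=-2
i=3 t=0 v=1: → [0,11); WM=-1
i=4 t=4 v=8: → [0,11); WM=-1
i=5 t=5 v=3: → [0,11); WM=2
i=6 t=2 v=6: → [0,11); WM=2
i=7 t=6 v=9: → [0,11); WM=3
i=8 t=8 v=8: → [0,11); WM=3
i=9 t=13 v=7: → [11,22); WM=10
i=10 t=19 v=3: → [11,22); WM=10
i=11 t=25 v=6: → [22,33); WM=22; [0,11) fires=51 [11,22) fires=10
i=12 t=25 v=9: → [22,33); WM=22
i=13 t=19 v=8: DROP (t<22-0); WM=22
i=14 t=16 v=1: DROP (t<22-0); WM=22
i=15 t=16 v=9: DROP (t<22-0); WM=22
i=16 t=28 v=6: → [22,33); WM=22
i=17 t=25 v=3: → [22,33); WM=25
i=18 t=30 v=6: → [22,33); WM=25
i=19 t=30 v=7: → [22,33); WM=27
i=20 t=19 v=8: DROP (t<27-0); WM=27

13 14 15 20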